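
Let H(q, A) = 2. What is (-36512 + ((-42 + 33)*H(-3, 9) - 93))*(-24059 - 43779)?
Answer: 2484431074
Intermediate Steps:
(-36512 + ((-42 + 33)*H(-3, 9) - 93))*(-24059 - 43779) = (-36512 + ((-42 + 33)*2 - 93))*(-24059 - 43779) = (-36512 + (-9*2 - 93))*(-67838) = (-36512 + (-18 - 93))*(-67838) = (-36512 - 111)*(-67838) = -36623*(-67838) = 2484431074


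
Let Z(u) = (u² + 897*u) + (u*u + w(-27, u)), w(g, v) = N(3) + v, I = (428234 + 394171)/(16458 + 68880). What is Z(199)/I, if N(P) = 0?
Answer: 7336337184/274135 ≈ 26762.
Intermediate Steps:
I = 274135/28446 (I = 822405/85338 = 822405*(1/85338) = 274135/28446 ≈ 9.6370)
w(g, v) = v (w(g, v) = 0 + v = v)
Z(u) = 2*u² + 898*u (Z(u) = (u² + 897*u) + (u*u + u) = (u² + 897*u) + (u² + u) = (u² + 897*u) + (u + u²) = 2*u² + 898*u)
Z(199)/I = (2*199*(449 + 199))/(274135/28446) = (2*199*648)*(28446/274135) = 257904*(28446/274135) = 7336337184/274135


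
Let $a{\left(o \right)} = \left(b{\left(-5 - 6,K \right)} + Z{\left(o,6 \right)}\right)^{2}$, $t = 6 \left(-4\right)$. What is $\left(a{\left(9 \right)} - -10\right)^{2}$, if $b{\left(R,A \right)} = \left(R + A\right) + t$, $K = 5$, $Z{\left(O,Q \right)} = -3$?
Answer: $1207801$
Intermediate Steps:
$t = -24$
$b{\left(R,A \right)} = -24 + A + R$ ($b{\left(R,A \right)} = \left(R + A\right) - 24 = \left(A + R\right) - 24 = -24 + A + R$)
$a{\left(o \right)} = 1089$ ($a{\left(o \right)} = \left(\left(-24 + 5 - 11\right) - 3\right)^{2} = \left(-30 - 3\right)^{2} = \left(-33\right)^{2} = 1089$)
$\left(a{\left(9 \right)} - -10\right)^{2} = \left(1089 - -10\right)^{2} = \left(1089 + \left(-55 + 65\right)\right)^{2} = \left(1089 + 10\right)^{2} = 1099^{2} = 1207801$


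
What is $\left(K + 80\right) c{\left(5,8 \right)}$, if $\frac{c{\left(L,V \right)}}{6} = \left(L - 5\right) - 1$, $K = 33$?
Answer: $-678$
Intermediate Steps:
$c{\left(L,V \right)} = -36 + 6 L$ ($c{\left(L,V \right)} = 6 \left(\left(L - 5\right) - 1\right) = 6 \left(\left(-5 + L\right) - 1\right) = 6 \left(-6 + L\right) = -36 + 6 L$)
$\left(K + 80\right) c{\left(5,8 \right)} = \left(33 + 80\right) \left(-36 + 6 \cdot 5\right) = 113 \left(-36 + 30\right) = 113 \left(-6\right) = -678$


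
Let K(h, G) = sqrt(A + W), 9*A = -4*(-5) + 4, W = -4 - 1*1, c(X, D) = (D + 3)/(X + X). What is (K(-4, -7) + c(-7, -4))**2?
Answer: -1369/588 + I*sqrt(21)/21 ≈ -2.3282 + 0.21822*I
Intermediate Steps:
c(X, D) = (3 + D)/(2*X) (c(X, D) = (3 + D)/((2*X)) = (3 + D)*(1/(2*X)) = (3 + D)/(2*X))
W = -5 (W = -4 - 1 = -5)
A = 8/3 (A = (-4*(-5) + 4)/9 = (20 + 4)/9 = (1/9)*24 = 8/3 ≈ 2.6667)
K(h, G) = I*sqrt(21)/3 (K(h, G) = sqrt(8/3 - 5) = sqrt(-7/3) = I*sqrt(21)/3)
(K(-4, -7) + c(-7, -4))**2 = (I*sqrt(21)/3 + (1/2)*(3 - 4)/(-7))**2 = (I*sqrt(21)/3 + (1/2)*(-1/7)*(-1))**2 = (I*sqrt(21)/3 + 1/14)**2 = (1/14 + I*sqrt(21)/3)**2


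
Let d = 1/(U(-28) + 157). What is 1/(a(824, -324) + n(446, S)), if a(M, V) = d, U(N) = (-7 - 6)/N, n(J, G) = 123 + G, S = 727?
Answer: 4409/3747678 ≈ 0.0011765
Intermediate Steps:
U(N) = -13/N
d = 28/4409 (d = 1/(-13/(-28) + 157) = 1/(-13*(-1/28) + 157) = 1/(13/28 + 157) = 1/(4409/28) = 28/4409 ≈ 0.0063506)
a(M, V) = 28/4409
1/(a(824, -324) + n(446, S)) = 1/(28/4409 + (123 + 727)) = 1/(28/4409 + 850) = 1/(3747678/4409) = 4409/3747678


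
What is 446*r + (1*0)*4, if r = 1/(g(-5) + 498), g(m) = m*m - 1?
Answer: 223/261 ≈ 0.85441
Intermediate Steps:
g(m) = -1 + m**2 (g(m) = m**2 - 1 = -1 + m**2)
r = 1/522 (r = 1/((-1 + (-5)**2) + 498) = 1/((-1 + 25) + 498) = 1/(24 + 498) = 1/522 ≈ 0.0019157)
446*r + (1*0)*4 = 446*(1/522) + (1*0)*4 = 223/261 + 0*4 = 223/261 + 0 = 223/261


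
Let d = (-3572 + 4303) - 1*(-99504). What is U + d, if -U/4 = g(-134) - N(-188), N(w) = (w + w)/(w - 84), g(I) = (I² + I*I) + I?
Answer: -728815/17 ≈ -42872.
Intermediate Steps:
g(I) = I + 2*I² (g(I) = (I² + I²) + I = 2*I² + I = I + 2*I²)
N(w) = 2*w/(-84 + w) (N(w) = (2*w)/(-84 + w) = 2*w/(-84 + w))
U = -2432810/17 (U = -4*(-134*(1 + 2*(-134)) - 2*(-188)/(-84 - 188)) = -4*(-134*(1 - 268) - 2*(-188)/(-272)) = -4*(-134*(-267) - 2*(-188)*(-1)/272) = -4*(35778 - 1*47/34) = -4*(35778 - 47/34) = -4*1216405/34 = -2432810/17 ≈ -1.4311e+5)
d = 100235 (d = 731 + 99504 = 100235)
U + d = -2432810/17 + 100235 = -728815/17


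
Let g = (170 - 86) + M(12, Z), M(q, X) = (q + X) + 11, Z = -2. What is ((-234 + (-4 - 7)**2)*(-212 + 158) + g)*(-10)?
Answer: -62070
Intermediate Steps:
M(q, X) = 11 + X + q (M(q, X) = (X + q) + 11 = 11 + X + q)
g = 105 (g = (170 - 86) + (11 - 2 + 12) = 84 + 21 = 105)
((-234 + (-4 - 7)**2)*(-212 + 158) + g)*(-10) = ((-234 + (-4 - 7)**2)*(-212 + 158) + 105)*(-10) = ((-234 + (-11)**2)*(-54) + 105)*(-10) = ((-234 + 121)*(-54) + 105)*(-10) = (-113*(-54) + 105)*(-10) = (6102 + 105)*(-10) = 6207*(-10) = -62070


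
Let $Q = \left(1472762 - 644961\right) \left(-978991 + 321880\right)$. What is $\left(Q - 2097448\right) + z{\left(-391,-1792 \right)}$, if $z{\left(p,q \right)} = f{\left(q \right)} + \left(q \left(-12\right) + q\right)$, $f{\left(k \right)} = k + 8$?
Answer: $-543959222431$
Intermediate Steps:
$f{\left(k \right)} = 8 + k$
$Q = -543957142911$ ($Q = 827801 \left(-657111\right) = -543957142911$)
$z{\left(p,q \right)} = 8 - 10 q$ ($z{\left(p,q \right)} = \left(8 + q\right) + \left(q \left(-12\right) + q\right) = \left(8 + q\right) + \left(- 12 q + q\right) = \left(8 + q\right) - 11 q = 8 - 10 q$)
$\left(Q - 2097448\right) + z{\left(-391,-1792 \right)} = \left(-543957142911 - 2097448\right) + \left(8 - -17920\right) = -543959240359 + \left(8 + 17920\right) = -543959240359 + 17928 = -543959222431$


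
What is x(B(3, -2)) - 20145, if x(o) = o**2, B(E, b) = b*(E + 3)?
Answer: -20001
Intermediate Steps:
B(E, b) = b*(3 + E)
x(B(3, -2)) - 20145 = (-2*(3 + 3))**2 - 20145 = (-2*6)**2 - 20145 = (-12)**2 - 20145 = 144 - 20145 = -20001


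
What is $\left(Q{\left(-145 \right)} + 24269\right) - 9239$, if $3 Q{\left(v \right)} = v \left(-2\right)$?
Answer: $\frac{45380}{3} \approx 15127.0$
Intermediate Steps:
$Q{\left(v \right)} = - \frac{2 v}{3}$ ($Q{\left(v \right)} = \frac{v \left(-2\right)}{3} = \frac{\left(-2\right) v}{3} = - \frac{2 v}{3}$)
$\left(Q{\left(-145 \right)} + 24269\right) - 9239 = \left(\left(- \frac{2}{3}\right) \left(-145\right) + 24269\right) - 9239 = \left(\frac{290}{3} + 24269\right) - 9239 = \frac{73097}{3} - 9239 = \frac{45380}{3}$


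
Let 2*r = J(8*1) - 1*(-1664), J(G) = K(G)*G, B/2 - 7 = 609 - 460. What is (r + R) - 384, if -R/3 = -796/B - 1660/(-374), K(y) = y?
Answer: 2306233/4862 ≈ 474.34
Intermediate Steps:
B = 312 (B = 14 + 2*(609 - 460) = 14 + 2*149 = 14 + 298 = 312)
J(G) = G² (J(G) = G*G = G²)
r = 864 (r = ((8*1)² - 1*(-1664))/2 = (8² + 1664)/2 = (64 + 1664)/2 = (½)*1728 = 864)
R = -27527/4862 (R = -3*(-796/312 - 1660/(-374)) = -3*(-796*1/312 - 1660*(-1/374)) = -3*(-199/78 + 830/187) = -3*27527/14586 = -27527/4862 ≈ -5.6617)
(r + R) - 384 = (864 - 27527/4862) - 384 = 4173241/4862 - 384 = 2306233/4862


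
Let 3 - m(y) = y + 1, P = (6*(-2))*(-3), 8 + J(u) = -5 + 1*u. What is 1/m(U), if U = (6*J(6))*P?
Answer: 1/1514 ≈ 0.00066050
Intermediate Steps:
J(u) = -13 + u (J(u) = -8 + (-5 + 1*u) = -8 + (-5 + u) = -13 + u)
P = 36 (P = -12*(-3) = 36)
U = -1512 (U = (6*(-13 + 6))*36 = (6*(-7))*36 = -42*36 = -1512)
m(y) = 2 - y (m(y) = 3 - (y + 1) = 3 - (1 + y) = 3 + (-1 - y) = 2 - y)
1/m(U) = 1/(2 - 1*(-1512)) = 1/(2 + 1512) = 1/1514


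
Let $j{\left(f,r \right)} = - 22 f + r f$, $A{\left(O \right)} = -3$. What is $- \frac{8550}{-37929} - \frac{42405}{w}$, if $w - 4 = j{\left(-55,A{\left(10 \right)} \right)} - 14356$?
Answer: $\frac{573110865}{164068211} \approx 3.4931$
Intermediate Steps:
$j{\left(f,r \right)} = - 22 f + f r$
$w = -12977$ ($w = 4 - \left(14356 + 55 \left(-22 - 3\right)\right) = 4 - 12981 = -12977$)
$- \frac{8550}{-37929} - \frac{42405}{w} = - \frac{8550}{-37929} - \frac{42405}{-12977} = \left(-8550\right) \left(- \frac{1}{37929}\right) - - \frac{42405}{12977} = \frac{2850}{12643} + \frac{42405}{12977} = \frac{573110865}{164068211}$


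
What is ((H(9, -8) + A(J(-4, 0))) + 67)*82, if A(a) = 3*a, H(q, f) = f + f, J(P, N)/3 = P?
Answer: 1230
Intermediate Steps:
J(P, N) = 3*P
H(q, f) = 2*f
((H(9, -8) + A(J(-4, 0))) + 67)*82 = ((2*(-8) + 3*(3*(-4))) + 67)*82 = ((-16 + 3*(-12)) + 67)*82 = ((-16 - 36) + 67)*82 = (-52 + 67)*82 = 15*82 = 1230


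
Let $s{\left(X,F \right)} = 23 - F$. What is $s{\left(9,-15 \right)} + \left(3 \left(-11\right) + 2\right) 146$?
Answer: $-4488$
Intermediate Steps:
$s{\left(9,-15 \right)} + \left(3 \left(-11\right) + 2\right) 146 = \left(23 - -15\right) + \left(3 \left(-11\right) + 2\right) 146 = \left(23 + 15\right) + \left(-33 + 2\right) 146 = 38 - 4526 = -4488$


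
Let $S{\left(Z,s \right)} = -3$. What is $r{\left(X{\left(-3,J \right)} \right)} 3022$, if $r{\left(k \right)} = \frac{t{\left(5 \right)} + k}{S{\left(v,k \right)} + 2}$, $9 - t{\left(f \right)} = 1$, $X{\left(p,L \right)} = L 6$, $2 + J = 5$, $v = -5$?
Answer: $-78572$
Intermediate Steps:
$J = 3$ ($J = -2 + 5 = 3$)
$X{\left(p,L \right)} = 6 L$
$t{\left(f \right)} = 8$ ($t{\left(f \right)} = 9 - 1 = 8$)
$r{\left(k \right)} = -8 - k$ ($r{\left(k \right)} = \frac{8 + k}{-3 + 2} = \frac{8 + k}{-1} = \left(8 + k\right) \left(-1\right) = -8 - k$)
$r{\left(X{\left(-3,J \right)} \right)} 3022 = \left(-8 - 6 \cdot 3\right) 3022 = \left(-8 - 18\right) 3022 = \left(-26\right) 3022 = -78572$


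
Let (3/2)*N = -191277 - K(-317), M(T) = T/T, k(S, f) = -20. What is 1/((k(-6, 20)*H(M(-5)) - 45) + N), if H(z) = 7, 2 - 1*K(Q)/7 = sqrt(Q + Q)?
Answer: -1149411/146794085033 - 42*I*sqrt(634)/146794085033 ≈ -7.8301e-6 - 7.2042e-9*I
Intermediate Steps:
M(T) = 1
K(Q) = 14 - 7*sqrt(2)*sqrt(Q) (K(Q) = 14 - 7*sqrt(Q + Q) = 14 - 7*sqrt(2)*sqrt(Q))
N = -382582/3 + 14*I*sqrt(634)/3 (N = 2*(-191277 - (14 - 7*sqrt(2)*sqrt(-317)))/3 = 2*(-191277 - (14 - 7*sqrt(2)*I*sqrt(317)))/3 = 2*(-191277 - (14 - 7*I*sqrt(634)))/3 = 2*(-191277 + (-14 + 7*I*sqrt(634)))/3 = 2*(-191291 + 7*I*sqrt(634))/3 = -382582/3 + 14*I*sqrt(634)/3 ≈ -1.2753e+5 + 117.5*I)
1/((k(-6, 20)*H(M(-5)) - 45) + N) = 1/((-20*7 - 45) + (-382582/3 + 14*I*sqrt(634)/3)) = 1/((-140 - 45) + (-382582/3 + 14*I*sqrt(634)/3)) = 1/(-185 + (-382582/3 + 14*I*sqrt(634)/3)) = 1/(-383137/3 + 14*I*sqrt(634)/3)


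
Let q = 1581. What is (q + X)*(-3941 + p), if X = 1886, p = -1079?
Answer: -17404340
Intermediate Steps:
(q + X)*(-3941 + p) = (1581 + 1886)*(-3941 - 1079) = 3467*(-5020) = -17404340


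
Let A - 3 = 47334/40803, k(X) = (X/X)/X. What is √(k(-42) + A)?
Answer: √27545534058/81606 ≈ 2.0338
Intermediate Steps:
k(X) = 1/X
A = 8083/1943 (A = 3 + 47334/40803 = 3 + 47334*(1/40803) = 3 + 2254/1943 = 8083/1943 ≈ 4.1601)
√(k(-42) + A) = √(1/(-42) + 8083/1943) = √(-1/42 + 8083/1943) = √(337543/81606) = √27545534058/81606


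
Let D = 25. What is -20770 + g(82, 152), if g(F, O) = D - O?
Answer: -20897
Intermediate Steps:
g(F, O) = 25 - O
-20770 + g(82, 152) = -20770 + (25 - 1*152) = -20770 + (25 - 152) = -20770 - 127 = -20897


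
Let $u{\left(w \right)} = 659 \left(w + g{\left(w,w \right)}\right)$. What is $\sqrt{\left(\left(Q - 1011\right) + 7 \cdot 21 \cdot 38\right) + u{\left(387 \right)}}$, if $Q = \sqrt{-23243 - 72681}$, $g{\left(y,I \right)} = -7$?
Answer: $\sqrt{254995 + 2 i \sqrt{23981}} \approx 504.97 + 0.307 i$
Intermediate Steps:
$Q = 2 i \sqrt{23981}$ ($Q = \sqrt{-95924} = 2 i \sqrt{23981} \approx 309.72 i$)
$u{\left(w \right)} = -4613 + 659 w$ ($u{\left(w \right)} = 659 \left(w - 7\right) = 659 \left(-7 + w\right) = -4613 + 659 w$)
$\sqrt{\left(\left(Q - 1011\right) + 7 \cdot 21 \cdot 38\right) + u{\left(387 \right)}} = \sqrt{\left(\left(2 i \sqrt{23981} - 1011\right) + 7 \cdot 21 \cdot 38\right) + \left(-4613 + 659 \cdot 387\right)} = \sqrt{\left(\left(-1011 + 2 i \sqrt{23981}\right) + 147 \cdot 38\right) + \left(-4613 + 255033\right)} = \sqrt{\left(\left(-1011 + 2 i \sqrt{23981}\right) + 5586\right) + 250420} = \sqrt{\left(4575 + 2 i \sqrt{23981}\right) + 250420} = \sqrt{254995 + 2 i \sqrt{23981}}$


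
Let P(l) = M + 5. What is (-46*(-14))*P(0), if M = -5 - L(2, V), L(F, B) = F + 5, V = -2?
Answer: -4508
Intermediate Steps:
L(F, B) = 5 + F
M = -12 (M = -5 - (5 + 2) = -5 - 1*7 = -5 - 7 = -12)
P(l) = -7 (P(l) = -12 + 5 = -7)
(-46*(-14))*P(0) = -46*(-14)*(-7) = 644*(-7) = -4508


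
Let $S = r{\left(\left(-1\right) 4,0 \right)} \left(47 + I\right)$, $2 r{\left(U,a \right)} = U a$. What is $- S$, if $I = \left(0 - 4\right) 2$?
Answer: $0$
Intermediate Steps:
$r{\left(U,a \right)} = \frac{U a}{2}$
$I = -8$ ($I = \left(-4\right) 2 = -8$)
$S = 0$ ($S = \frac{1}{2} \left(\left(-1\right) 4\right) 0 \left(47 - 8\right) = \frac{1}{2} \left(-4\right) 0 \cdot 39 = 0 \cdot 39 = 0$)
$- S = \left(-1\right) 0 = 0$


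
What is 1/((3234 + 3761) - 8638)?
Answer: -1/1643 ≈ -0.00060864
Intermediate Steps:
1/((3234 + 3761) - 8638) = 1/(6995 - 8638) = 1/(-1643) = -1/1643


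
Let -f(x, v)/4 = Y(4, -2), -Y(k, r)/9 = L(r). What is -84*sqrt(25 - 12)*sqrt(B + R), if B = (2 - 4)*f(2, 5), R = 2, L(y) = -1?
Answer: -84*sqrt(962) ≈ -2605.4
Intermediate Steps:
Y(k, r) = 9 (Y(k, r) = -9*(-1) = 9)
f(x, v) = -36 (f(x, v) = -4*9 = -36)
B = 72 (B = (2 - 4)*(-36) = -2*(-36) = 72)
-84*sqrt(25 - 12)*sqrt(B + R) = -84*sqrt(25 - 12)*sqrt(72 + 2) = -84*sqrt(13)*sqrt(74) = -84*sqrt(962)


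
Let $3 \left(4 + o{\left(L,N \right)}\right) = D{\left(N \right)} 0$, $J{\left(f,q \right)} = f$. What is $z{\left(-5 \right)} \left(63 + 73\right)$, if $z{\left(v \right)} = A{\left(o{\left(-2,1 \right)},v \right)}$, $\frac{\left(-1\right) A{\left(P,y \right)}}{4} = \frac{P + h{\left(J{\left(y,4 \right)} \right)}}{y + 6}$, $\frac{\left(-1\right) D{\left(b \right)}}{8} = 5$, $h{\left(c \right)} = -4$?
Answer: $4352$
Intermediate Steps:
$D{\left(b \right)} = -40$ ($D{\left(b \right)} = \left(-8\right) 5 = -40$)
$o{\left(L,N \right)} = -4$ ($o{\left(L,N \right)} = -4 + \frac{\left(-40\right) 0}{3} = -4 + \frac{1}{3} \cdot 0 = -4 + 0 = -4$)
$A{\left(P,y \right)} = - \frac{4 \left(-4 + P\right)}{6 + y}$ ($A{\left(P,y \right)} = - 4 \frac{P - 4}{y + 6} = - 4 \frac{-4 + P}{6 + y} = - \frac{4 \left(-4 + P\right)}{6 + y}$)
$z{\left(v \right)} = \frac{32}{6 + v}$ ($z{\left(v \right)} = \frac{4 \left(4 - -4\right)}{6 + v} = \frac{4 \left(4 + 4\right)}{6 + v} = 4 \frac{1}{6 + v} 8 = \frac{32}{6 + v}$)
$z{\left(-5 \right)} \left(63 + 73\right) = \frac{32}{6 - 5} \left(63 + 73\right) = \frac{32}{1} \cdot 136 = 32 \cdot 1 \cdot 136 = 32 \cdot 136 = 4352$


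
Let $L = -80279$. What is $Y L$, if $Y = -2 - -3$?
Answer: $-80279$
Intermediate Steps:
$Y = 1$ ($Y = -2 + 3 = 1$)
$Y L = 1 \left(-80279\right) = -80279$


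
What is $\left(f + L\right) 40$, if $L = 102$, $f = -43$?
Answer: $2360$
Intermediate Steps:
$\left(f + L\right) 40 = \left(-43 + 102\right) 40 = 59 \cdot 40 = 2360$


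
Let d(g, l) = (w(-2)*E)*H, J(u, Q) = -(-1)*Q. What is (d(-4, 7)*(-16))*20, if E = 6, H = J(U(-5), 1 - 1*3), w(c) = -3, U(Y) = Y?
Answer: -11520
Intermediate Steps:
J(u, Q) = Q
H = -2 (H = 1 - 1*3 = 1 - 3 = -2)
d(g, l) = 36 (d(g, l) = -3*6*(-2) = -18*(-2) = 36)
(d(-4, 7)*(-16))*20 = (36*(-16))*20 = -576*20 = -11520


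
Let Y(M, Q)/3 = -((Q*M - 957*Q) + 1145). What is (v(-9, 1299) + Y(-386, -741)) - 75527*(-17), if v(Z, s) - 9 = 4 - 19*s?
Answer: -1729633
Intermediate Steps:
Y(M, Q) = -3435 + 2871*Q - 3*M*Q (Y(M, Q) = 3*(-((Q*M - 957*Q) + 1145)) = 3*(-((M*Q - 957*Q) + 1145)) = 3*(-((-957*Q + M*Q) + 1145)) = 3*(-(1145 - 957*Q + M*Q)) = 3*(-1145 + 957*Q - M*Q) = -3435 + 2871*Q - 3*M*Q)
v(Z, s) = 13 - 19*s (v(Z, s) = 9 + (4 - 19*s) = 13 - 19*s)
(v(-9, 1299) + Y(-386, -741)) - 75527*(-17) = ((13 - 19*1299) + (-3435 + 2871*(-741) - 3*(-386)*(-741))) - 75527*(-17) = ((13 - 24681) + (-3435 - 2127411 - 858078)) + 1283959 = (-24668 - 2988924) + 1283959 = -3013592 + 1283959 = -1729633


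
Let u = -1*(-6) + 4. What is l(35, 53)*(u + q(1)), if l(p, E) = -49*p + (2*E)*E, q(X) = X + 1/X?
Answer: 46836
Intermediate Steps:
l(p, E) = -49*p + 2*E**2
u = 10 (u = 6 + 4 = 10)
l(35, 53)*(u + q(1)) = (-49*35 + 2*53**2)*(10 + (1 + 1/1)) = (-1715 + 2*2809)*(10 + (1 + 1)) = (-1715 + 5618)*(10 + 2) = 3903*12 = 46836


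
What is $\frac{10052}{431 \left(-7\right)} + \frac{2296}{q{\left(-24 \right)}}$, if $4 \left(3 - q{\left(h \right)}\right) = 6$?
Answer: $\frac{1974844}{1293} \approx 1527.3$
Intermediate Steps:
$q{\left(h \right)} = \frac{3}{2}$ ($q{\left(h \right)} = 3 - \frac{3}{2} = \frac{3}{2}$)
$\frac{10052}{431 \left(-7\right)} + \frac{2296}{q{\left(-24 \right)}} = \frac{10052}{431 \left(-7\right)} + \frac{2296}{\frac{3}{2}} = \frac{10052}{-3017} + 2296 \cdot \frac{2}{3} = 10052 \left(- \frac{1}{3017}\right) + \frac{4592}{3} = - \frac{1436}{431} + \frac{4592}{3} = \frac{1974844}{1293}$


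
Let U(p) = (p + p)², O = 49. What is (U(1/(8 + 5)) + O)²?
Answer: 68641225/28561 ≈ 2403.3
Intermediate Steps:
U(p) = 4*p² (U(p) = (2*p)² = 4*p²)
(U(1/(8 + 5)) + O)² = (4*(1/(8 + 5))² + 49)² = (4*(1/13)² + 49)² = (4*(1/169) + 49)² = (4/169 + 49)² = (8285/169)² = 68641225/28561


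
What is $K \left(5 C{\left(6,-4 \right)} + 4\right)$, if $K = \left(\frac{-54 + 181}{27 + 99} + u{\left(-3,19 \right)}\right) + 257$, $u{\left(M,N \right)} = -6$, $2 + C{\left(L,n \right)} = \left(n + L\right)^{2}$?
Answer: $\frac{31753}{9} \approx 3528.1$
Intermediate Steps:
$C{\left(L,n \right)} = -2 + \left(L + n\right)^{2}$ ($C{\left(L,n \right)} = -2 + \left(n + L\right)^{2} = -2 + \left(L + n\right)^{2}$)
$K = \frac{31753}{126}$ ($K = \left(\frac{-54 + 181}{27 + 99} - 6\right) + 257 = \left(\frac{127}{126} - 6\right) + 257 = - \frac{629}{126} + 257 = \frac{31753}{126} \approx 252.01$)
$K \left(5 C{\left(6,-4 \right)} + 4\right) = \frac{31753 \left(5 \left(-2 + \left(6 - 4\right)^{2}\right) + 4\right)}{126} = \frac{31753 \left(5 \left(-2 + 2^{2}\right) + 4\right)}{126} = \frac{31753 \left(5 \left(-2 + 4\right) + 4\right)}{126} = \frac{31753 \left(5 \cdot 2 + 4\right)}{126} = \frac{31753 \left(10 + 4\right)}{126} = \frac{31753}{126} \cdot 14 = \frac{31753}{9}$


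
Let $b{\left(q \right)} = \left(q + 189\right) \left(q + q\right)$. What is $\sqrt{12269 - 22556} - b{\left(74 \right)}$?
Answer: $-38924 + 9 i \sqrt{127} \approx -38924.0 + 101.42 i$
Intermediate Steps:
$b{\left(q \right)} = 2 q \left(189 + q\right)$ ($b{\left(q \right)} = \left(189 + q\right) 2 q = 2 q \left(189 + q\right)$)
$\sqrt{12269 - 22556} - b{\left(74 \right)} = \sqrt{12269 - 22556} - 2 \cdot 74 \left(189 + 74\right) = \sqrt{-10287} - 2 \cdot 74 \cdot 263 = 9 i \sqrt{127} - 38924 = -38924 + 9 i \sqrt{127}$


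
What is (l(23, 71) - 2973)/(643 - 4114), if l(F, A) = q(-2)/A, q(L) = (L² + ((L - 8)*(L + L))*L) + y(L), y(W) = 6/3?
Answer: 211157/246441 ≈ 0.85683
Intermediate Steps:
y(W) = 2 (y(W) = 6*(⅓) = 2)
q(L) = 2 + L² + 2*L²*(-8 + L) (q(L) = (L² + ((L - 8)*(L + L))*L) + 2 = (L² + ((-8 + L)*(2*L))*L) + 2 = (L² + (2*L*(-8 + L))*L) + 2 = (L² + 2*L²*(-8 + L)) + 2 = 2 + L² + 2*L²*(-8 + L))
l(F, A) = -74/A (l(F, A) = (2 - 15*(-2)² + 2*(-2)³)/A = (2 - 15*4 + 2*(-8))/A = (2 - 60 - 16)/A = -74/A)
(l(23, 71) - 2973)/(643 - 4114) = (-74/71 - 2973)/(643 - 4114) = (-74*1/71 - 2973)/(-3471) = (-74/71 - 2973)*(-1/3471) = -211157/71*(-1/3471) = 211157/246441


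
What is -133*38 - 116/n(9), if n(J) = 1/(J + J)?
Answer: -7142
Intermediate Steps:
n(J) = 1/(2*J)
-133*38 - 116/n(9) = -133*38 - 116/((½)/9) = -5054 - 116/((½)*(⅑)) = -5054 - 116/1/18 = -5054 - 116*18 = -5054 - 2088 = -7142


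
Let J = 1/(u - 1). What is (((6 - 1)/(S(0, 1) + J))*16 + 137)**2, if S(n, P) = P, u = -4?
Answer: 56169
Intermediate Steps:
J = -1/5 (J = 1/(-4 - 1) = 1/(-5) = -1/5 ≈ -0.20000)
(((6 - 1)/(S(0, 1) + J))*16 + 137)**2 = (((6 - 1)/(1 - 1/5))*16 + 137)**2 = ((5/(4/5))*16 + 137)**2 = ((5*(5/4))*16 + 137)**2 = ((25/4)*16 + 137)**2 = (100 + 137)**2 = 237**2 = 56169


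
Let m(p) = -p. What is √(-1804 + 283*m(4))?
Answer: 2*I*√734 ≈ 54.185*I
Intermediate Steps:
√(-1804 + 283*m(4)) = √(-1804 + 283*(-1*4)) = √(-1804 + 283*(-4)) = √(-1804 - 1132) = √(-2936) = 2*I*√734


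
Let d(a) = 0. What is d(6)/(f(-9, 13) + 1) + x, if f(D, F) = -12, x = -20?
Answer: -20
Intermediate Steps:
d(6)/(f(-9, 13) + 1) + x = 0/(-12 + 1) - 20 = 0/(-11) - 20 = -1/11*0 - 20 = 0 - 20 = -20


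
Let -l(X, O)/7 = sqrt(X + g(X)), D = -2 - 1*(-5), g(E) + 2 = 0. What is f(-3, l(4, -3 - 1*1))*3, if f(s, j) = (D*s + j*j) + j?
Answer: 267 - 21*sqrt(2) ≈ 237.30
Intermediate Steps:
g(E) = -2 (g(E) = -2 + 0 = -2)
D = 3 (D = -2 + 5 = 3)
l(X, O) = -7*sqrt(-2 + X) (l(X, O) = -7*sqrt(X - 2) = -7*sqrt(-2 + X))
f(s, j) = j + j**2 + 3*s (f(s, j) = (3*s + j*j) + j = (3*s + j**2) + j = (j**2 + 3*s) + j = j + j**2 + 3*s)
f(-3, l(4, -3 - 1*1))*3 = (-7*sqrt(-2 + 4) + (-7*sqrt(-2 + 4))**2 + 3*(-3))*3 = (-7*sqrt(2) + (-7*sqrt(2))**2 - 9)*3 = (-7*sqrt(2) + 98 - 9)*3 = (89 - 7*sqrt(2))*3 = 267 - 21*sqrt(2)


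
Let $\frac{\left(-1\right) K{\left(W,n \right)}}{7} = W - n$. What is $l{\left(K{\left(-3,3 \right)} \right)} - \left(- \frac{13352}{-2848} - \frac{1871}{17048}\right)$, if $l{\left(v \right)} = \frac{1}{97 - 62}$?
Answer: $- \frac{241619293}{53104520} \approx -4.5499$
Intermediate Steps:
$K{\left(W,n \right)} = - 7 W + 7 n$ ($K{\left(W,n \right)} = - 7 \left(W - n\right) = - 7 W + 7 n$)
$l{\left(v \right)} = \frac{1}{35}$
$l{\left(K{\left(-3,3 \right)} \right)} - \left(- \frac{13352}{-2848} - \frac{1871}{17048}\right) = \frac{1}{35} - \left(- \frac{13352}{-2848} - \frac{1871}{17048}\right) = \frac{1}{35} - \left(\left(-13352\right) \left(- \frac{1}{2848}\right) - \frac{1871}{17048}\right) = \frac{1}{35} - \left(\frac{1669}{356} - \frac{1871}{17048}\right) = \frac{1}{35} - \frac{6946759}{1517272} = - \frac{241619293}{53104520}$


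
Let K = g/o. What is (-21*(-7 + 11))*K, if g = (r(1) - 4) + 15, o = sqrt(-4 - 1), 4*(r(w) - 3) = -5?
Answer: 1071*I*sqrt(5)/5 ≈ 478.97*I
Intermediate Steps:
r(w) = 7/4 (r(w) = 3 + (1/4)*(-5) = 3 - 5/4 = 7/4)
o = I*sqrt(5) (o = sqrt(-5) = I*sqrt(5) ≈ 2.2361*I)
g = 51/4 (g = (7/4 - 4) + 15 = -9/4 + 15 = 51/4 ≈ 12.750)
K = -51*I*sqrt(5)/20 (K = 51/(4*((I*sqrt(5)))) = 51*(-I*sqrt(5)/5)/4 = -51*I*sqrt(5)/20 ≈ -5.702*I)
(-21*(-7 + 11))*K = (-21*(-7 + 11))*(-51*I*sqrt(5)/20) = (-21*4)*(-51*I*sqrt(5)/20) = -(-1071)*I*sqrt(5)/5 = 1071*I*sqrt(5)/5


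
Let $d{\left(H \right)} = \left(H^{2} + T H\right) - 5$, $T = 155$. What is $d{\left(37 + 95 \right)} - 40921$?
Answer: $-3042$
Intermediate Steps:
$d{\left(H \right)} = -5 + H^{2} + 155 H$ ($d{\left(H \right)} = \left(H^{2} + 155 H\right) - 5 = -5 + H^{2} + 155 H$)
$d{\left(37 + 95 \right)} - 40921 = \left(-5 + \left(37 + 95\right)^{2} + 155 \left(37 + 95\right)\right) - 40921 = \left(-5 + 132^{2} + 155 \cdot 132\right) - 40921 = \left(-5 + 17424 + 20460\right) - 40921 = 37879 - 40921 = -3042$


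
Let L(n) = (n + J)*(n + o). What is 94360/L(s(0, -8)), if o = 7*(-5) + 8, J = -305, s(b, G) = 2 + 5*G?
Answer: 2696/637 ≈ 4.2323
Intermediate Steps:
o = -27 (o = -35 + 8 = -27)
L(n) = (-305 + n)*(-27 + n) (L(n) = (n - 305)*(n - 27) = (-305 + n)*(-27 + n))
94360/L(s(0, -8)) = 94360/(8235 + (2 + 5*(-8))**2 - 332*(2 + 5*(-8))) = 94360/(8235 + (2 - 40)**2 - 332*(2 - 40)) = 94360/(8235 + (-38)**2 - 332*(-38)) = 94360/(8235 + 1444 + 12616) = 94360/22295 = 94360*(1/22295) = 2696/637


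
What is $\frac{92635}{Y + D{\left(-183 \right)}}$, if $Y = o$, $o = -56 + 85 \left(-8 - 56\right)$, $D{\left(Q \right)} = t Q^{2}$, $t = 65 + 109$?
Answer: $\frac{18527}{1164318} \approx 0.015912$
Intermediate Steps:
$t = 174$
$D{\left(Q \right)} = 174 Q^{2}$
$o = -5496$ ($o = -56 + 85 \left(-64\right) = -56 - 5440 = -5496$)
$Y = -5496$
$\frac{92635}{Y + D{\left(-183 \right)}} = \frac{92635}{-5496 + 174 \left(-183\right)^{2}} = \frac{92635}{-5496 + 174 \cdot 33489} = \frac{92635}{-5496 + 5827086} = \frac{92635}{5821590} = 92635 \cdot \frac{1}{5821590} = \frac{18527}{1164318}$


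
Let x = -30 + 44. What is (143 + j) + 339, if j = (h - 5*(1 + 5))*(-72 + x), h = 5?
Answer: 1932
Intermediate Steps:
x = 14
j = 1450 (j = (5 - 5*(1 + 5))*(-72 + 14) = (5 - 5*6)*(-58) = (5 - 30)*(-58) = -25*(-58) = 1450)
(143 + j) + 339 = (143 + 1450) + 339 = 1593 + 339 = 1932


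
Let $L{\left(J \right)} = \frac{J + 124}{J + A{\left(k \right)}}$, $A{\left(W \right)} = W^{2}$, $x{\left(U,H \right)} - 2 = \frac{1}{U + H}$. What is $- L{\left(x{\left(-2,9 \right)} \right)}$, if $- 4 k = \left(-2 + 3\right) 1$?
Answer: $- \frac{14128}{247} \approx -57.198$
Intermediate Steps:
$k = - \frac{1}{4}$ ($k = - \frac{\left(-2 + 3\right) 1}{4} = - \frac{1 \cdot 1}{4} = \left(- \frac{1}{4}\right) 1 = - \frac{1}{4} \approx -0.25$)
$x{\left(U,H \right)} = 2 + \frac{1}{H + U}$ ($x{\left(U,H \right)} = 2 + \frac{1}{U + H} = 2 + \frac{1}{H + U}$)
$L{\left(J \right)} = \frac{124 + J}{\frac{1}{16} + J}$ ($L{\left(J \right)} = \frac{J + 124}{J + \left(- \frac{1}{4}\right)^{2}} = \frac{124 + J}{J + \frac{1}{16}} = \frac{124 + J}{\frac{1}{16} + J}$)
$- L{\left(x{\left(-2,9 \right)} \right)} = - \frac{16 \left(124 + \frac{1 + 2 \cdot 9 + 2 \left(-2\right)}{9 - 2}\right)}{1 + 16 \frac{1 + 2 \cdot 9 + 2 \left(-2\right)}{9 - 2}} = - \frac{16 \left(124 + \frac{1 + 18 - 4}{7}\right)}{1 + 16 \frac{1 + 18 - 4}{7}} = - \frac{16 \left(124 + \frac{1}{7} \cdot 15\right)}{1 + 16 \cdot \frac{1}{7} \cdot 15} = - \frac{16 \left(124 + \frac{15}{7}\right)}{1 + 16 \cdot \frac{15}{7}} = - \frac{16 \cdot 883}{\left(1 + \frac{240}{7}\right) 7} = - \frac{16 \cdot 883}{\frac{247}{7} \cdot 7} = - \frac{16 \cdot 7 \cdot 883}{247 \cdot 7} = \left(-1\right) \frac{14128}{247} = - \frac{14128}{247}$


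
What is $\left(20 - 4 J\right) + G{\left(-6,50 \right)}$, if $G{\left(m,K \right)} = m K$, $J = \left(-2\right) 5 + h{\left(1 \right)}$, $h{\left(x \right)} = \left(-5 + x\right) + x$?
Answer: $-228$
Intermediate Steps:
$h{\left(x \right)} = -5 + 2 x$
$J = -13$ ($J = \left(-2\right) 5 + \left(-5 + 2 \cdot 1\right) = -10 + \left(-5 + 2\right) = -10 - 3 = -13$)
$G{\left(m,K \right)} = K m$
$\left(20 - 4 J\right) + G{\left(-6,50 \right)} = \left(20 - -52\right) + 50 \left(-6\right) = \left(20 + 52\right) - 300 = 72 - 300 = -228$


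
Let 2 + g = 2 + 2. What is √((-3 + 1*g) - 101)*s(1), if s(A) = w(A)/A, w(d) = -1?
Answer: -I*√102 ≈ -10.1*I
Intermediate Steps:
g = 2 (g = -2 + (2 + 2) = -2 + 4 = 2)
s(A) = -1/A
√((-3 + 1*g) - 101)*s(1) = √((-3 + 1*2) - 101)*(-1/1) = √((-3 + 2) - 101)*(-1*1) = √(-1 - 101)*(-1) = √(-102)*(-1) = (I*√102)*(-1) = -I*√102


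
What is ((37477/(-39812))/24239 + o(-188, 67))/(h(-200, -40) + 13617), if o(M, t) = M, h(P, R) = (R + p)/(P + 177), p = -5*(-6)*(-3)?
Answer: -4172674128003/302355726268828 ≈ -0.013801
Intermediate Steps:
p = -90 (p = 30*(-3) = -90)
h(P, R) = (-90 + R)/(177 + P) (h(P, R) = (R - 90)/(P + 177) = (-90 + R)/(177 + P))
((37477/(-39812))/24239 + o(-188, 67))/(h(-200, -40) + 13617) = ((37477/(-39812))/24239 - 188)/((-90 - 40)/(177 - 200) + 13617) = ((37477*(-1/39812))*(1/24239) - 188)/(-130/(-23) + 13617) = (-37477/39812*1/24239 - 188)/(-1/23*(-130) + 13617) = (-37477/965003068 - 188)/(130/23 + 13617) = -181420614261/(965003068*313321/23) = -181420614261/965003068*23/313321 = -4172674128003/302355726268828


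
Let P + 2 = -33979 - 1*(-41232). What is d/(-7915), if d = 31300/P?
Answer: -6260/11478333 ≈ -0.00054538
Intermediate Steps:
P = 7251 (P = -2 + (-33979 - 1*(-41232)) = -2 + (-33979 + 41232) = -2 + 7253 = 7251)
d = 31300/7251 ≈ 4.3166
d/(-7915) = (31300/7251)/(-7915) = (31300/7251)*(-1/7915) = -6260/11478333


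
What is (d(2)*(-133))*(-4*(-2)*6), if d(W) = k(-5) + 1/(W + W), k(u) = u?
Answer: 30324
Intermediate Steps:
d(W) = -5 + 1/(2*W) (d(W) = -5 + 1/(W + W) = -5 + 1/(2*W))
(d(2)*(-133))*(-4*(-2)*6) = ((-5 + (1/2)/2)*(-133))*(-4*(-2)*6) = ((-5 + (1/2)*(1/2))*(-133))*(8*6) = ((-5 + 1/4)*(-133))*48 = -19/4*(-133)*48 = (2527/4)*48 = 30324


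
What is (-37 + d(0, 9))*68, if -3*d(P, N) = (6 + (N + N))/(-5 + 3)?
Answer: -2244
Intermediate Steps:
d(P, N) = 1 + N/3 (d(P, N) = -(6 + (N + N))/(3*(-5 + 3)) = -(6 + 2*N)/(3*(-2)) = -(6 + 2*N)*(-1)/(3*2) = -(-3 - N)/3 = 1 + N/3)
(-37 + d(0, 9))*68 = (-37 + (1 + (⅓)*9))*68 = (-37 + (1 + 3))*68 = (-37 + 4)*68 = -33*68 = -2244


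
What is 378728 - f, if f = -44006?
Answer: 422734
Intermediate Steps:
378728 - f = 378728 - 1*(-44006) = 378728 + 44006 = 422734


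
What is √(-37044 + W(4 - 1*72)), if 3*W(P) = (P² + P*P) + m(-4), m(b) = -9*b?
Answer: 2*I*√76386/3 ≈ 184.25*I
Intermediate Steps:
W(P) = 12 + 2*P²/3 (W(P) = ((P² + P*P) - 9*(-4))/3 = ((P² + P²) + 36)/3 = (2*P² + 36)/3 = (36 + 2*P²)/3 = 12 + 2*P²/3)
√(-37044 + W(4 - 1*72)) = √(-37044 + (12 + 2*(4 - 1*72)²/3)) = √(-37044 + (12 + 2*(4 - 72)²/3)) = √(-37044 + (12 + (⅔)*(-68)²)) = √(-37044 + (12 + (⅔)*4624)) = √(-37044 + (12 + 9248/3)) = √(-37044 + 9284/3) = √(-101848/3) = 2*I*√76386/3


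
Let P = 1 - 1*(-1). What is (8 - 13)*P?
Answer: -10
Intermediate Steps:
P = 2 (P = 1 + 1 = 2)
(8 - 13)*P = (8 - 13)*2 = -5*2 = -10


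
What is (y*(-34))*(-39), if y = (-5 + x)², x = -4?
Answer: 107406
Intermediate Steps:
y = 81 (y = (-5 - 4)² = (-9)² = 81)
(y*(-34))*(-39) = (81*(-34))*(-39) = -2754*(-39) = 107406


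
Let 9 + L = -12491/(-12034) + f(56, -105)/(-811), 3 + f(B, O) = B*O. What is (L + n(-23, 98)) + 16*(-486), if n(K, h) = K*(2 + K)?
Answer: -71183483125/9759574 ≈ -7293.7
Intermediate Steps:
f(B, O) = -3 + B*O
L = -6909943/9759574 (L = -9 + (-12491/(-12034) + (-3 + 56*(-105))/(-811)) = -9 + (-12491*(-1/12034) + (-3 - 5880)*(-1/811)) = -9 + (12491/12034 - 5883*(-1/811)) = -9 + (12491/12034 + 5883/811) = -9 + 80926223/9759574 = -6909943/9759574 ≈ -0.70802)
(L + n(-23, 98)) + 16*(-486) = (-6909943/9759574 - 23*(2 - 23)) + 16*(-486) = (-6909943/9759574 - 23*(-21)) - 7776 = (-6909943/9759574 + 483) - 7776 = 4706964299/9759574 - 7776 = -71183483125/9759574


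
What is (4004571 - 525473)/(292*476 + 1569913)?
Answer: 3479098/1708905 ≈ 2.0359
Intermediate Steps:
(4004571 - 525473)/(292*476 + 1569913) = 3479098/(138992 + 1569913) = 3479098/1708905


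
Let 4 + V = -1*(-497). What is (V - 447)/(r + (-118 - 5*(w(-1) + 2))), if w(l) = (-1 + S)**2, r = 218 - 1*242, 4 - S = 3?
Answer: -23/76 ≈ -0.30263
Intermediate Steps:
S = 1 (S = 4 - 1*3 = 4 - 3 = 1)
r = -24 (r = 218 - 242 = -24)
w(l) = 0 (w(l) = (-1 + 1)**2 = 0**2 = 0)
V = 493 (V = -4 - 1*(-497) = -4 + 497 = 493)
(V - 447)/(r + (-118 - 5*(w(-1) + 2))) = (493 - 447)/(-24 + (-118 - 5*(0 + 2))) = 46/(-24 + (-118 - 5*2)) = 46/(-24 + (-118 - 1*10)) = 46/(-24 + (-118 - 10)) = 46/(-24 - 128) = 46/(-152) = 46*(-1/152) = -23/76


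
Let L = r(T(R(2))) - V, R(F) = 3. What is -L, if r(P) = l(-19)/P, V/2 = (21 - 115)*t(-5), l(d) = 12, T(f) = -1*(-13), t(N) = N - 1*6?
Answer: 26872/13 ≈ 2067.1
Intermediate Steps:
t(N) = -6 + N (t(N) = N - 6 = -6 + N)
T(f) = 13
V = 2068 (V = 2*((21 - 115)*(-6 - 5)) = 2*(-94*(-11)) = 2*1034 = 2068)
r(P) = 12/P
L = -26872/13 (L = 12/13 - 1*2068 = 12*(1/13) - 2068 = 12/13 - 2068 = -26872/13 ≈ -2067.1)
-L = -1*(-26872/13) = 26872/13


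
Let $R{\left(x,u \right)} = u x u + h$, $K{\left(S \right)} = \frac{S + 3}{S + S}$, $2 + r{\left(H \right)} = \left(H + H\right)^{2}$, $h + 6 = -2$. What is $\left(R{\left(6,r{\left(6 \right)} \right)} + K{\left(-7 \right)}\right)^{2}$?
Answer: $\frac{717127823556}{49} \approx 1.4635 \cdot 10^{10}$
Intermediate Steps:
$h = -8$ ($h = -6 - 2 = -8$)
$r{\left(H \right)} = -2 + 4 H^{2}$ ($r{\left(H \right)} = -2 + \left(H + H\right)^{2} = -2 + \left(2 H\right)^{2} = -2 + 4 H^{2}$)
$K{\left(S \right)} = \frac{3 + S}{2 S}$
$R{\left(x,u \right)} = -8 + x u^{2}$ ($R{\left(x,u \right)} = u x u - 8 = x u^{2} - 8 = -8 + x u^{2}$)
$\left(R{\left(6,r{\left(6 \right)} \right)} + K{\left(-7 \right)}\right)^{2} = \left(\left(-8 + 6 \left(-2 + 4 \cdot 6^{2}\right)^{2}\right) + \frac{3 - 7}{2 \left(-7\right)}\right)^{2} = \left(\left(-8 + 6 \left(-2 + 4 \cdot 36\right)^{2}\right) + \frac{1}{2} \left(- \frac{1}{7}\right) \left(-4\right)\right)^{2} = \left(\left(-8 + 6 \left(-2 + 144\right)^{2}\right) + \frac{2}{7}\right)^{2} = \left(\left(-8 + 6 \cdot 142^{2}\right) + \frac{2}{7}\right)^{2} = \left(\left(-8 + 6 \cdot 20164\right) + \frac{2}{7}\right)^{2} = \left(\left(-8 + 120984\right) + \frac{2}{7}\right)^{2} = \left(120976 + \frac{2}{7}\right)^{2} = \left(\frac{846834}{7}\right)^{2} = \frac{717127823556}{49}$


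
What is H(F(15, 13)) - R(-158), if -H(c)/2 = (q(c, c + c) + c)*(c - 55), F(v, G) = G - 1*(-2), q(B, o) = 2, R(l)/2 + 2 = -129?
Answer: 1622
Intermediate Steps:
R(l) = -262 (R(l) = -4 + 2*(-129) = -4 - 258 = -262)
F(v, G) = 2 + G (F(v, G) = G + 2 = 2 + G)
H(c) = -2*(-55 + c)*(2 + c) (H(c) = -2*(2 + c)*(c - 55) = -2*(2 + c)*(-55 + c) = -2*(-55 + c)*(2 + c))
H(F(15, 13)) - R(-158) = (220 - 2*(2 + 13)² + 106*(2 + 13)) - 1*(-262) = (220 - 2*15² + 106*15) + 262 = (220 - 2*225 + 1590) + 262 = (220 - 450 + 1590) + 262 = 1360 + 262 = 1622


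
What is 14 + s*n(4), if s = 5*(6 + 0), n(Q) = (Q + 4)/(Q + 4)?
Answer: 44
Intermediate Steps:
n(Q) = 1 (n(Q) = (4 + Q)/(4 + Q) = 1)
s = 30 (s = 5*6 = 30)
14 + s*n(4) = 14 + 30*1 = 14 + 30 = 44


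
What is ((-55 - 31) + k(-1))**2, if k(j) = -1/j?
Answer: 7225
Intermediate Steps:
((-55 - 31) + k(-1))**2 = ((-55 - 31) - 1/(-1))**2 = (-86 - 1*(-1))**2 = (-86 + 1)**2 = (-85)**2 = 7225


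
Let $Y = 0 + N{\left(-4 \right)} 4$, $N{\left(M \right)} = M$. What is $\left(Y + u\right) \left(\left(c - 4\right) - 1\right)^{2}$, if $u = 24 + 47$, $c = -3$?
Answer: $3520$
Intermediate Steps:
$u = 71$
$Y = -16$ ($Y = 0 - 16 = -16$)
$\left(Y + u\right) \left(\left(c - 4\right) - 1\right)^{2} = \left(-16 + 71\right) \left(\left(-3 - 4\right) - 1\right)^{2} = 55 \left(-7 - 1\right)^{2} = 55 \left(-8\right)^{2} = 55 \cdot 64 = 3520$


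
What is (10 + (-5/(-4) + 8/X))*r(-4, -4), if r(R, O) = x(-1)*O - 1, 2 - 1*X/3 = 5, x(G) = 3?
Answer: -4849/36 ≈ -134.69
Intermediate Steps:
X = -9 (X = 6 - 3*5 = 6 - 15 = -9)
r(R, O) = -1 + 3*O (r(R, O) = 3*O - 1 = -1 + 3*O)
(10 + (-5/(-4) + 8/X))*r(-4, -4) = (10 + (-5/(-4) + 8/(-9)))*(-1 + 3*(-4)) = (10 + (-5*(-1/4) + 8*(-1/9)))*(-1 - 12) = (10 + (5/4 - 8/9))*(-13) = (10 + 13/36)*(-13) = (373/36)*(-13) = -4849/36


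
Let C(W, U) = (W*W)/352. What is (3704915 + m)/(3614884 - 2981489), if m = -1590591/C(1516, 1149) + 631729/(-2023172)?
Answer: 1076616124986445947/184071205503970540 ≈ 5.8489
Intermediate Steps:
C(W, U) = W²/352 (C(W, U) = W²*(1/352) = W²/352)
m = -70887604027633/290610449252 (m = -1590591/((1/352)*1516²) + 631729/(-2023172) = -1590591/((1/352)*2298256) + 631729*(-1/2023172) = -1590591/143641/22 - 631729/2023172 = -1590591*22/143641 - 631729/2023172 = -34993002/143641 - 631729/2023172 = -70887604027633/290610449252 ≈ -243.93)
(3704915 + m)/(3614884 - 2981489) = (3704915 - 70887604027633/290610449252)/(3614884 - 2981489) = (1076616124986445947/290610449252)/633395 = (1076616124986445947/290610449252)*(1/633395) = 1076616124986445947/184071205503970540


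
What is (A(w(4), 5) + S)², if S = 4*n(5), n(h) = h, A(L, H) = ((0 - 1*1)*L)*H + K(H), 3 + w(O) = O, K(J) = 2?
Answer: 289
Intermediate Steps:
w(O) = -3 + O
A(L, H) = 2 - H*L (A(L, H) = ((0 - 1*1)*L)*H + 2 = ((0 - 1)*L)*H + 2 = (-L)*H + 2 = -H*L + 2 = 2 - H*L)
S = 20 (S = 4*5 = 20)
(A(w(4), 5) + S)² = ((2 - 1*5*(-3 + 4)) + 20)² = ((2 - 1*5*1) + 20)² = ((2 - 5) + 20)² = (-3 + 20)² = 17² = 289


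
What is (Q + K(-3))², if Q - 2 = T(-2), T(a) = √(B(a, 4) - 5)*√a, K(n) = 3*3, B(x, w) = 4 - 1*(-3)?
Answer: 117 + 44*I ≈ 117.0 + 44.0*I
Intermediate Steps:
B(x, w) = 7 (B(x, w) = 4 + 3 = 7)
K(n) = 9
T(a) = √2*√a (T(a) = √(7 - 5)*√a = √2*√a)
Q = 2 + 2*I (Q = 2 + √2*√(-2) = 2 + √2*(I*√2) = 2 + 2*I ≈ 2.0 + 2.0*I)
(Q + K(-3))² = ((2 + 2*I) + 9)² = (11 + 2*I)²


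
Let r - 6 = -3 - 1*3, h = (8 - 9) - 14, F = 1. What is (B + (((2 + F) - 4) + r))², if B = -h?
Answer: 196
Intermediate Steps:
h = -15 (h = -1 - 14 = -15)
r = 0 (r = 6 + (-3 - 1*3) = 6 + (-3 - 3) = 6 - 6 = 0)
B = 15 (B = -1*(-15) = 15)
(B + (((2 + F) - 4) + r))² = (15 + (((2 + 1) - 4) + 0))² = (15 + ((3 - 4) + 0))² = (15 + (-1 + 0))² = (15 - 1)² = 14² = 196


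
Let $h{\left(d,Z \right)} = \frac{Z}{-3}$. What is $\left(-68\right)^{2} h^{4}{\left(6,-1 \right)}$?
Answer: $\frac{4624}{81} \approx 57.086$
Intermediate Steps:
$h{\left(d,Z \right)} = - \frac{Z}{3}$ ($h{\left(d,Z \right)} = Z \left(- \frac{1}{3}\right) = - \frac{Z}{3}$)
$\left(-68\right)^{2} h^{4}{\left(6,-1 \right)} = \left(-68\right)^{2} \left(\left(- \frac{1}{3}\right) \left(-1\right)\right)^{4} = \frac{4624}{81}$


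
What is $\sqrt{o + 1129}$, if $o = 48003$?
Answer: $2 \sqrt{12283} \approx 221.66$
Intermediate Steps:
$\sqrt{o + 1129} = \sqrt{48003 + 1129} = \sqrt{49132} = 2 \sqrt{12283}$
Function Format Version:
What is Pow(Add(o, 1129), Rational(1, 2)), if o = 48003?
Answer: Mul(2, Pow(12283, Rational(1, 2))) ≈ 221.66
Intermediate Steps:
Pow(Add(o, 1129), Rational(1, 2)) = Pow(Add(48003, 1129), Rational(1, 2)) = Pow(49132, Rational(1, 2)) = Mul(2, Pow(12283, Rational(1, 2)))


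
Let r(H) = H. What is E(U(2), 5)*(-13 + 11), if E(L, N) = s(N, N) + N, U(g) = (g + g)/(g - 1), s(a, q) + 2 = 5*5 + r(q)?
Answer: -66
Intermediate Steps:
s(a, q) = 23 + q (s(a, q) = -2 + (5*5 + q) = -2 + (25 + q) = 23 + q)
U(g) = 2*g/(-1 + g) (U(g) = (2*g)/(-1 + g) = 2*g/(-1 + g))
E(L, N) = 23 + 2*N (E(L, N) = (23 + N) + N = 23 + 2*N)
E(U(2), 5)*(-13 + 11) = (23 + 2*5)*(-13 + 11) = (23 + 10)*(-2) = 33*(-2) = -66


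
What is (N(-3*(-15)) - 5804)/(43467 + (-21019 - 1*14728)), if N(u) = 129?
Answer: -1135/1544 ≈ -0.73510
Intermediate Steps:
(N(-3*(-15)) - 5804)/(43467 + (-21019 - 1*14728)) = (129 - 5804)/(43467 + (-21019 - 1*14728)) = -5675/(43467 + (-21019 - 14728)) = -5675/(43467 - 35747) = -5675/7720 = -5675*1/7720 = -1135/1544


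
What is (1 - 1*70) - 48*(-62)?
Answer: 2907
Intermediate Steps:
(1 - 1*70) - 48*(-62) = (1 - 70) + 2976 = -69 + 2976 = 2907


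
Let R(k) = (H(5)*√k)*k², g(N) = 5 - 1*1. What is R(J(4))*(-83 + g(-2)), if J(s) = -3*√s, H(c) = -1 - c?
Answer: 17064*I*√6 ≈ 41798.0*I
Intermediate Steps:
g(N) = 4 (g(N) = 5 - 1 = 4)
R(k) = -6*k^(5/2) (R(k) = ((-1 - 1*5)*√k)*k² = ((-1 - 5)*√k)*k² = (-6*√k)*k² = -6*k^(5/2))
R(J(4))*(-83 + g(-2)) = (-6*36*I*√6)*(-83 + 4) = -6*36*I*√6*(-79) = -216*I*√6*(-79) = 17064*I*√6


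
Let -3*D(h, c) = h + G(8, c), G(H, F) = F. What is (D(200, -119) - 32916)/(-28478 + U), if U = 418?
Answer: 32943/28060 ≈ 1.1740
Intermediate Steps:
D(h, c) = -c/3 - h/3 (D(h, c) = -(h + c)/3 = -(c + h)/3 = -c/3 - h/3)
(D(200, -119) - 32916)/(-28478 + U) = ((-1/3*(-119) - 1/3*200) - 32916)/(-28478 + 418) = ((119/3 - 200/3) - 32916)/(-28060) = (-27 - 32916)*(-1/28060) = -32943*(-1/28060) = 32943/28060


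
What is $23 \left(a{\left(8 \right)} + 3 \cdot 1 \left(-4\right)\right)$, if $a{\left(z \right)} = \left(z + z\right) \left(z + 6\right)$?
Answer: $4876$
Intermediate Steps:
$a{\left(z \right)} = 2 z \left(6 + z\right)$
$23 \left(a{\left(8 \right)} + 3 \cdot 1 \left(-4\right)\right) = 23 \left(2 \cdot 8 \left(6 + 8\right) + 3 \cdot 1 \left(-4\right)\right) = 23 \left(2 \cdot 8 \cdot 14 + 3 \left(-4\right)\right) = 23 \left(224 - 12\right) = 23 \cdot 212 = 4876$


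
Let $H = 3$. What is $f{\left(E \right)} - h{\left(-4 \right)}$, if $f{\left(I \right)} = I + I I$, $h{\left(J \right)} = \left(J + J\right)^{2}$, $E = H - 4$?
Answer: $-64$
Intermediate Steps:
$E = -1$ ($E = 3 - 4 = -1$)
$h{\left(J \right)} = 4 J^{2}$ ($h{\left(J \right)} = \left(2 J\right)^{2} = 4 J^{2}$)
$f{\left(I \right)} = I + I^{2}$
$f{\left(E \right)} - h{\left(-4 \right)} = - (1 - 1) - 4 \left(-4\right)^{2} = \left(-1\right) 0 - 4 \cdot 16 = 0 - 64 = -64$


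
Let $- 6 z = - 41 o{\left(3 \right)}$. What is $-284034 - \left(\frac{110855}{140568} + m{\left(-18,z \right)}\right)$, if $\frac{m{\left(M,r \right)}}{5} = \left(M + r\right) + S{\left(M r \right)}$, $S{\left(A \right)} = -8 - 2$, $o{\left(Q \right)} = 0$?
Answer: $- \frac{39906522647}{140568} \approx -2.839 \cdot 10^{5}$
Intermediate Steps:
$z = 0$ ($z = - \frac{\left(-41\right) 0}{6} = \left(- \frac{1}{6}\right) 0 = 0$)
$S{\left(A \right)} = -10$ ($S{\left(A \right)} = -8 - 2 = -10$)
$m{\left(M,r \right)} = -50 + 5 M + 5 r$ ($m{\left(M,r \right)} = 5 \left(\left(M + r\right) - 10\right) = 5 \left(-10 + M + r\right) = -50 + 5 M + 5 r$)
$-284034 - \left(\frac{110855}{140568} + m{\left(-18,z \right)}\right) = -284034 - \left(-50 + 0 - 90 + \frac{110855}{140568}\right) = -284034 + \left(110855 \left(- \frac{1}{140568}\right) - \left(-50 - 90 + 0\right)\right) = -284034 - - \frac{19568665}{140568} = -284034 + \left(- \frac{110855}{140568} + 140\right) = -284034 + \frac{19568665}{140568} = - \frac{39906522647}{140568}$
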